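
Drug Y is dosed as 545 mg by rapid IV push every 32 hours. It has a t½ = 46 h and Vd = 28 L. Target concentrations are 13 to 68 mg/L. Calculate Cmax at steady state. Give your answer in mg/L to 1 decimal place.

Over one 32-h interval, 32/46 ≈ 0.69565 half-lives elapse, leaving f ≈ 0.6174 of each dose.
At steady state, accumulation factor R = 1/(1 − e^(−kτ)) ≈ 2.6137.
Each bolus raises the concentration by D/Vd = 545/28 ≈ 19.464 mg/L.
Steady-state peak Cmax,ss = C₀·R ≈ 19.464 × 2.6137 ≈ 50.873 mg/L.
Peak 50.9 mg/L vs MTC 68 mg/L: below toxic threshold.

50.9 mg/L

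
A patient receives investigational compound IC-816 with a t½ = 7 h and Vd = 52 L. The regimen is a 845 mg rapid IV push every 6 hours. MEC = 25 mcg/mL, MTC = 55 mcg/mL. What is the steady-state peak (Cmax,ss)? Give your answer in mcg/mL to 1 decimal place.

36.3 mcg/mL

k = ln2/t½ = ln2/7 ≈ 0.099021 h⁻¹; fraction remaining f = e^(−kτ) = e^(−0.099021×6) ≈ 0.5520.
At steady state, accumulation factor R = 1/(1 − e^(−kτ)) ≈ 2.2321.
Each bolus raises the concentration by D/Vd = 845/52 ≈ 16.250 mcg/mL.
Cmax,ss = C₀/(1 − f) ≈ 16.250/0.4480 ≈ 36.272 mcg/mL.
Peak 36.3 mcg/mL vs MTC 55 mcg/mL: below toxic threshold.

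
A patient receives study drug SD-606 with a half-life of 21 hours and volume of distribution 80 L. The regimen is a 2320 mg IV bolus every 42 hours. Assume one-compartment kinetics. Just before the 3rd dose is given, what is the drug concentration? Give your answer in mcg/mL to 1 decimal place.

f = (1/2)^(τ/t½) = (1/2)^(42/21) ≈ 0.2500.
C₀ = D/Vd = 2320/80 ≈ 29.000 mcg/mL.
Before the 3rd dose, 2 doses have been given. Superposition: Cmin = C₀·(f + f²).
≈ 29.000 × (0.2500 + 0.0625) ≈ 29.000 × 0.3125 ≈ 9.062 mcg/mL.

9.1 mcg/mL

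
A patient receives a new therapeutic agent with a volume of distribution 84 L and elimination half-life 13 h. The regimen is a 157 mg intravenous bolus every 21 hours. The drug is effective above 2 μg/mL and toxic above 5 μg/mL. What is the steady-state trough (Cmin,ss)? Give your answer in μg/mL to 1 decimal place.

0.9 μg/mL

k = ln2/t½ = ln2/13 ≈ 0.053319 h⁻¹; fraction remaining f = e^(−kτ) = e^(−0.053319×21) ≈ 0.3264.
Accumulation ratio R = 1/(1 − f) ≈ 1/0.6736 ≈ 1.4846.
Single-dose peak C₀ = D/Vd = 157/84 ≈ 1.869 μg/mL.
Steady-state peak Cmax,ss = C₀·R ≈ 1.869 × 1.4846 ≈ 2.775 μg/mL.
Steady-state trough Cmin,ss = Cmax,ss·f ≈ 2.775 × 0.3264 ≈ 0.906 μg/mL.
Trough 0.9 μg/mL vs MEC 2 μg/mL: subtherapeutic.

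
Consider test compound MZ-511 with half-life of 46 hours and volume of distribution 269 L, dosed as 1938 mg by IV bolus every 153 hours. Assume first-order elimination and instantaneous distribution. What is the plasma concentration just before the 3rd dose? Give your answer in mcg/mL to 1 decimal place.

0.8 mcg/mL

f = (1/2)^(τ/t½) = (1/2)^(153/46) ≈ 0.0997.
C₀ = D/Vd = 1938/269 ≈ 7.204 mcg/mL.
Before the 3rd dose, 2 doses have been given. Superposition: Cmin = C₀·(f + f²).
≈ 7.204 × (0.0997 + 0.0099) ≈ 7.204 × 0.1096 ≈ 0.790 mcg/mL.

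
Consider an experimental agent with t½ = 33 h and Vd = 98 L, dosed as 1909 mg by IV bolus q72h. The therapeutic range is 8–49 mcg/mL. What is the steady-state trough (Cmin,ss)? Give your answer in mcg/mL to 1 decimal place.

5.5 mcg/mL

k = ln2/t½ = ln2/33 ≈ 0.021004 h⁻¹; fraction remaining f = e^(−kτ) = e^(−0.021004×72) ≈ 0.2204.
Each bolus raises the concentration by D/Vd = 1909/98 ≈ 19.480 mcg/mL.
Steady-state trough Cmin,ss = C₀·f/(1−f) ≈ 19.480 × 0.2204/0.7796 ≈ 5.507 mcg/mL.
Trough 5.5 mcg/mL vs MEC 8 mcg/mL: subtherapeutic.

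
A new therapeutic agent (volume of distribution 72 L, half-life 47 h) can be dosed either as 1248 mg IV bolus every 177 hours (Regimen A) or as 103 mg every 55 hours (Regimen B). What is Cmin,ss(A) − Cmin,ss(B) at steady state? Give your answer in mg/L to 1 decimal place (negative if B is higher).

0.2 mg/L

Regimen A: f = (1/2)^(177/47) ≈ 0.0735; Cmin,ss = (1248/72)·f/(1−f) ≈ 1.375 mg/L.
Regimen B: f = (1/2)^(55/47) ≈ 0.4444; Cmin,ss = (103/72)·f/(1−f) ≈ 1.144 mg/L.
Difference ≈ 1.375 − 1.144 ≈ 0.231 mg/L.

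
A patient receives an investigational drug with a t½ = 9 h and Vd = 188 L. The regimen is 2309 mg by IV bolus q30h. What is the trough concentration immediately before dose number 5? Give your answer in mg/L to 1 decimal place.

1.4 mg/L

f = (1/2)^(τ/t½) = (1/2)^(30/9) ≈ 0.0992.
C₀ = D/Vd = 2309/188 ≈ 12.282 mg/L.
Before the 5th dose, 4 doses have been given. Superposition: Cmin = C₀·(f + f² + … + f^4).
≈ 12.282 × (0.0992 + 0.0098 + 0.0010 + 0.0001) ≈ 12.282 × 0.1101 ≈ 1.352 mg/L.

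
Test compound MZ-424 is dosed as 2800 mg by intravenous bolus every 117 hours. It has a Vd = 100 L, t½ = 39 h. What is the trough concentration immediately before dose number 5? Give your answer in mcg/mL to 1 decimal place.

4.0 mcg/mL

f = (1/2)^(τ/t½) = (1/2)^(117/39) ≈ 0.1250.
C₀ = D/Vd = 2800/100 ≈ 28.000 mcg/mL.
Before the 5th dose, 4 doses have been given. Superposition: Cmin = C₀·(f + f² + … + f^4).
≈ 28.000 × (0.1250 + 0.0156 + 0.0020 + 0.0002) ≈ 28.000 × 0.1428 ≈ 3.998 mcg/mL.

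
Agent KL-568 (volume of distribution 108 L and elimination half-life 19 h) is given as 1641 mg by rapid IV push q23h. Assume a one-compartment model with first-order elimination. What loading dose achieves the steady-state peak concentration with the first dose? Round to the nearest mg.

f = (1/2)^(23/19) ≈ 0.432111; accumulation ratio R = 1/(1−f) ≈ 1.76091.
Loading dose to hit Cmax,ss on first dose: D_load = D_maint·R ≈ 1641 × 1.76091 ≈ 2889.65 mg.

2890 mg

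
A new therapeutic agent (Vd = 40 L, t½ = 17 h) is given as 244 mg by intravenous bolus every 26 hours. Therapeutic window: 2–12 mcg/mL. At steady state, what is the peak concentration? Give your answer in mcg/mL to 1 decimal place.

9.3 mcg/mL

Over one 26-h interval, 26/17 ≈ 1.5294 half-lives elapse, leaving f ≈ 0.3464 of each dose.
Accumulation ratio R = 1/(1 − f) ≈ 1/0.6536 ≈ 1.5300.
Single-dose peak C₀ = D/Vd = 244/40 ≈ 6.100 mcg/mL.
Steady-state peak Cmax,ss = C₀·R ≈ 6.100 × 1.5300 ≈ 9.333 mcg/mL.
Peak 9.3 mcg/mL vs MTC 12 mcg/mL: below toxic threshold.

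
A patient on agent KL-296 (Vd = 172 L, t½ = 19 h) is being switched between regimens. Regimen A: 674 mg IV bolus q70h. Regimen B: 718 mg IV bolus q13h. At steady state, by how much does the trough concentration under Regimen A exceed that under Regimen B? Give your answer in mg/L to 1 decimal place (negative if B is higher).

Regimen A: f = (1/2)^(70/19) ≈ 0.0778; Cmin,ss = (674/172)·f/(1−f) ≈ 0.331 mg/L.
Regimen B: f = (1/2)^(13/19) ≈ 0.6223; Cmin,ss = (718/172)·f/(1−f) ≈ 6.878 mg/L.
Difference ≈ 0.331 − 6.878 ≈ -6.547 mg/L.

-6.5 mg/L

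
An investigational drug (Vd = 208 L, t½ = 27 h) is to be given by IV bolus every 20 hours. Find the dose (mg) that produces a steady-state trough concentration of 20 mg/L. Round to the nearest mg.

2791 mg

τ/t½ = 20/27 ≈ 0.74074, so f = (1/2)^(20/27) ≈ 0.598432.
Cmin,ss = (D/Vd)·f/(1−f), so D = Cmin,ss·Vd·(1−f)/f.
D = 20 × 208 × (1−f)/f ≈ 20 × 208 × 0.67103 ≈ 2791.48 mg.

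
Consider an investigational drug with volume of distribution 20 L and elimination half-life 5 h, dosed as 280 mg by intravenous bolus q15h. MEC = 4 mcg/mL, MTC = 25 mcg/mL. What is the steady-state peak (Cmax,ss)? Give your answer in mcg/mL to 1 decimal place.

16.0 mcg/mL

The dosing interval is 3 half-lives, so f = 2^(−3) = 0.125.
At steady state, R = 1/(1 − 0.125) = 8/7.
Single-dose peak C₀ = D/Vd = 280/20 = 14 mcg/mL.
Steady-state peak Cmax,ss = C₀·R = 14 × 8/7 ≈ 16.000 mcg/mL.
Peak 16.0 mcg/mL vs MTC 25 mcg/mL: below toxic threshold.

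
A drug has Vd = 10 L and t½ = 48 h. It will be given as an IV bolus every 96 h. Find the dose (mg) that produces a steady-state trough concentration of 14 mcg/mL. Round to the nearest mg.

420 mg

τ/t½ = 96/48 ≈ 2, so f = (1/2)^(96/48) ≈ 0.250000.
Cmin,ss = (D/Vd)·f/(1−f), so D = Cmin,ss·Vd·(1−f)/f.
D = 14 × 10 × (1−f)/f ≈ 14 × 10 × 3.00000 ≈ 420.00 mg.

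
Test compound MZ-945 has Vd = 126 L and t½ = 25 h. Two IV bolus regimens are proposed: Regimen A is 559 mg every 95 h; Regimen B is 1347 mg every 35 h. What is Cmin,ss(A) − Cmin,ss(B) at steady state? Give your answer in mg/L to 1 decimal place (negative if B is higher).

Regimen A: f = (1/2)^(95/25) ≈ 0.0718; Cmin,ss = (559/126)·f/(1−f) ≈ 0.343 mg/L.
Regimen B: f = (1/2)^(35/25) ≈ 0.3789; Cmin,ss = (1347/126)·f/(1−f) ≈ 6.522 mg/L.
Difference ≈ 0.343 − 6.522 ≈ -6.179 mg/L.

-6.2 mg/L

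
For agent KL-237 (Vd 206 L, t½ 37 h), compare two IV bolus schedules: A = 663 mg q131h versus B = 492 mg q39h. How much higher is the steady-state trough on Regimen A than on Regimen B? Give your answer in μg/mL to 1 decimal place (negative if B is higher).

-1.9 μg/mL

Regimen A: f = (1/2)^(131/37) ≈ 0.0859; Cmin,ss = (663/206)·f/(1−f) ≈ 0.302 μg/mL.
Regimen B: f = (1/2)^(39/37) ≈ 0.4816; Cmin,ss = (492/206)·f/(1−f) ≈ 2.219 μg/mL.
Difference ≈ 0.302 − 2.219 ≈ -1.917 μg/mL.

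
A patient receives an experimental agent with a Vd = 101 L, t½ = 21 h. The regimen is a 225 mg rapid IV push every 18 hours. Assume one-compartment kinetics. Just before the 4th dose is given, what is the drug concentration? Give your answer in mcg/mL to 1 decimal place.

f = (1/2)^(τ/t½) = (1/2)^(18/21) ≈ 0.5520.
C₀ = D/Vd = 225/101 ≈ 2.228 mcg/mL.
Before the 4th dose, 3 doses have been given. Superposition: Cmin = C₀·(f + f² + … + f^3).
≈ 2.228 × (0.5520 + 0.3047 + 0.1682) ≈ 2.228 × 1.0249 ≈ 2.283 mcg/mL.

2.3 mcg/mL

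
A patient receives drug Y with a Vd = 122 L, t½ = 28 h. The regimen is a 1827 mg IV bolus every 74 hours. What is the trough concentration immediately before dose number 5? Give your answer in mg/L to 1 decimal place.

f = (1/2)^(τ/t½) = (1/2)^(74/28) ≈ 0.1601.
C₀ = D/Vd = 1827/122 ≈ 14.975 mg/L.
Before the 5th dose, 4 doses have been given. Superposition: Cmin = C₀·(f + f² + … + f^4).
≈ 14.975 × (0.1601 + 0.0256 + 0.0041 + 0.0007) ≈ 14.975 × 0.1905 ≈ 2.853 mg/L.

2.9 mg/L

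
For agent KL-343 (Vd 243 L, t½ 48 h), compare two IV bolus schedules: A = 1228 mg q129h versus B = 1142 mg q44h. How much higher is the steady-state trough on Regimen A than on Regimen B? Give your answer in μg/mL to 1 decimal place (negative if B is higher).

-4.4 μg/mL

Regimen A: f = (1/2)^(129/48) ≈ 0.1552; Cmin,ss = (1228/243)·f/(1−f) ≈ 0.928 μg/mL.
Regimen B: f = (1/2)^(44/48) ≈ 0.5297; Cmin,ss = (1142/243)·f/(1−f) ≈ 5.293 μg/mL.
Difference ≈ 0.928 − 5.293 ≈ -4.365 μg/mL.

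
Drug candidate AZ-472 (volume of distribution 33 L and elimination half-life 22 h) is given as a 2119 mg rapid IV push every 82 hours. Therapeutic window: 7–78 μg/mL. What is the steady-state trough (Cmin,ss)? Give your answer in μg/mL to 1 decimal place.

5.2 μg/mL

k = ln2/t½ = ln2/22 ≈ 0.031507 h⁻¹; fraction remaining f = e^(−kτ) = e^(−0.031507×82) ≈ 0.0755.
At steady state, accumulation factor R = 1/(1 − e^(−kτ)) ≈ 1.0817.
Each bolus raises the concentration by D/Vd = 2119/33 ≈ 64.212 μg/mL.
Cmax,ss = C₀/(1 − f) ≈ 64.212/0.9245 ≈ 69.456 μg/mL.
One interval later, Cmin,ss = Cmax,ss·e^(−kτ) ≈ 69.456 × 0.0755 ≈ 5.244 μg/mL.
Trough 5.2 μg/mL vs MEC 7 μg/mL: subtherapeutic.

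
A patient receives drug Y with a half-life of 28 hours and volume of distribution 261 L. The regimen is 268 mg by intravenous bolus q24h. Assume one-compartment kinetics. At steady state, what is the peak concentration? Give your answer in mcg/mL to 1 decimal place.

τ/t½ = 24/28 ≈ 0.85714, so fraction remaining f = (1/2)^(24/28) ≈ 0.5520.
At steady state, accumulation factor R = 1/(1 − e^(−kτ)) ≈ 2.2321.
Each bolus raises the concentration by D/Vd = 268/261 ≈ 1.027 mcg/mL.
Cmax,ss = C₀/(1 − f) ≈ 1.027/0.4480 ≈ 2.292 mcg/mL.

2.3 mcg/mL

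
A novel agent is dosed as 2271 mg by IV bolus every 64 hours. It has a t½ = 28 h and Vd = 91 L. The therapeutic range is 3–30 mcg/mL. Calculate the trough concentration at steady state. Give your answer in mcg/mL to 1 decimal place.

τ/t½ = 64/28 ≈ 2.2857, so fraction remaining f = (1/2)^(64/28) ≈ 0.2051.
At steady state, accumulation factor R = 1/(1 − e^(−kτ)) ≈ 1.2580.
Each bolus raises the concentration by D/Vd = 2271/91 ≈ 24.956 mcg/mL.
Steady-state peak Cmax,ss = C₀·R ≈ 24.956 × 1.2580 ≈ 31.395 mcg/mL.
Steady-state trough Cmin,ss = Cmax,ss·f ≈ 31.395 × 0.2051 ≈ 6.439 mcg/mL.
Trough 6.4 mcg/mL vs MEC 3 mcg/mL: adequate.

6.4 mcg/mL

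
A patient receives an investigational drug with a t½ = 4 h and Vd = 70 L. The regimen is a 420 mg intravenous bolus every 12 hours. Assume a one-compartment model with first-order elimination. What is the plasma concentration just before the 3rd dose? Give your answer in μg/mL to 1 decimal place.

0.8 μg/mL

f = (1/2)^(τ/t½) = (1/2)^(12/4) ≈ 0.1250.
C₀ = D/Vd = 420/70 ≈ 6.000 μg/mL.
Before the 3rd dose, 2 doses have been given. Superposition: Cmin = C₀·(f + f²).
≈ 6.000 × (0.1250 + 0.0156) ≈ 6.000 × 0.1406 ≈ 0.844 μg/mL.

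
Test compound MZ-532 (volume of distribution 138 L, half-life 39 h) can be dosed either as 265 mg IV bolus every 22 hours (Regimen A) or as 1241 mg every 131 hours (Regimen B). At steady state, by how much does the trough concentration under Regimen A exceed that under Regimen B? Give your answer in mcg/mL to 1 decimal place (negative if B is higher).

3.0 mcg/mL

Regimen A: f = (1/2)^(22/39) ≈ 0.6764; Cmin,ss = (265/138)·f/(1−f) ≈ 4.014 mcg/mL.
Regimen B: f = (1/2)^(131/39) ≈ 0.0975; Cmin,ss = (1241/138)·f/(1−f) ≈ 0.972 mcg/mL.
Difference ≈ 4.014 − 0.972 ≈ 3.042 mcg/mL.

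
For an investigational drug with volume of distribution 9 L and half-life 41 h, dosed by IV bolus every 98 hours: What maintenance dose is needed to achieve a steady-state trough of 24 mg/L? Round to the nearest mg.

τ/t½ = 98/41 ≈ 2.3902, so f = (1/2)^(98/41) ≈ 0.190750.
Cmin,ss = (D/Vd)·f/(1−f), so D = Cmin,ss·Vd·(1−f)/f.
D = 24 × 9 × (1−f)/f ≈ 24 × 9 × 4.24246 ≈ 916.37 mg.

916 mg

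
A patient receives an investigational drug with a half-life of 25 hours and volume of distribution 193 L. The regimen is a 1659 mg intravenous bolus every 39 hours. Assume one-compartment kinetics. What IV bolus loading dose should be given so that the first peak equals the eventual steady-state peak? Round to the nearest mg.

f = (1/2)^(39/25) ≈ 0.339151; accumulation ratio R = 1/(1−f) ≈ 1.51320.
Loading dose to hit Cmax,ss on first dose: D_load = D_maint·R ≈ 1659 × 1.51320 ≈ 2510.40 mg.

2510 mg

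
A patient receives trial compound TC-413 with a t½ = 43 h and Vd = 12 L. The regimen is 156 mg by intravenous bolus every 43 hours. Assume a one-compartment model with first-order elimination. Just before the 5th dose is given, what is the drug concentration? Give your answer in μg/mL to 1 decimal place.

f = (1/2)^(τ/t½) = (1/2)^(43/43) ≈ 0.5000.
C₀ = D/Vd = 156/12 ≈ 13.000 μg/mL.
Before the 5th dose, 4 doses have been given. Superposition: Cmin = C₀·(f + f² + … + f^4).
≈ 13.000 × (0.5000 + 0.2500 + 0.1250 + 0.0625) ≈ 13.000 × 0.9375 ≈ 12.188 μg/mL.

12.2 μg/mL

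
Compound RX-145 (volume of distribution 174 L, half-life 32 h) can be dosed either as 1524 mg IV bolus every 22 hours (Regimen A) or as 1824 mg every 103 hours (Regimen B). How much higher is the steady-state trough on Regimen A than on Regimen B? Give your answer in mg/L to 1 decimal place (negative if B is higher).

Regimen A: f = (1/2)^(22/32) ≈ 0.6209; Cmin,ss = (1524/174)·f/(1−f) ≈ 14.345 mg/L.
Regimen B: f = (1/2)^(103/32) ≈ 0.1074; Cmin,ss = (1824/174)·f/(1−f) ≈ 1.261 mg/L.
Difference ≈ 14.345 − 1.261 ≈ 13.084 mg/L.

13.1 mg/L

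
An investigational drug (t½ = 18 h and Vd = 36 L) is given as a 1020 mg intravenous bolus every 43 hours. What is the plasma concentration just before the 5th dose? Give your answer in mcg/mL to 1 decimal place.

6.7 mcg/mL

f = (1/2)^(τ/t½) = (1/2)^(43/18) ≈ 0.1909.
C₀ = D/Vd = 1020/36 ≈ 28.333 mcg/mL.
Before the 5th dose, 4 doses have been given. Superposition: Cmin = C₀·(f + f² + … + f^4).
≈ 28.333 × (0.1909 + 0.0364 + 0.0070 + 0.0013) ≈ 28.333 × 0.2356 ≈ 6.675 mcg/mL.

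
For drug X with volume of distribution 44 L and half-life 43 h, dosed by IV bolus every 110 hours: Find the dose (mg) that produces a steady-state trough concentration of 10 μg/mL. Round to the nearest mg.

τ/t½ = 110/43 ≈ 2.5581, so f = (1/2)^(110/43) ≈ 0.169794.
Cmin,ss = (D/Vd)·f/(1−f), so D = Cmin,ss·Vd·(1−f)/f.
D = 10 × 44 × (1−f)/f ≈ 10 × 44 × 4.88949 ≈ 2151.38 mg.

2151 mg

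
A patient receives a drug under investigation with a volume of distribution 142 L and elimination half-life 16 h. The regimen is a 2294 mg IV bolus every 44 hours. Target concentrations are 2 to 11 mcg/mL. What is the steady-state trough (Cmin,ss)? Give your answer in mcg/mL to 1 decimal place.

τ/t½ = 44/16 ≈ 2.75, so fraction remaining f = (1/2)^(44/16) ≈ 0.1487.
At steady state, accumulation factor R = 1/(1 − e^(−kτ)) ≈ 1.1747.
Each bolus raises the concentration by D/Vd = 2294/142 ≈ 16.155 mcg/mL.
Cmax,ss = C₀/(1 − f) ≈ 16.155/0.8513 ≈ 18.977 mcg/mL.
One interval later, Cmin,ss = Cmax,ss·e^(−kτ) ≈ 18.977 × 0.1487 ≈ 2.822 mcg/mL.
Trough 2.8 mcg/mL vs MEC 2 mcg/mL: adequate.

2.8 mcg/mL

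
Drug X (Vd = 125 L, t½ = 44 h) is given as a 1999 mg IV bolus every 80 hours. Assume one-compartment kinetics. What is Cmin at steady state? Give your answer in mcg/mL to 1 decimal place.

τ/t½ = 80/44 ≈ 1.8182, so fraction remaining f = (1/2)^(80/44) ≈ 0.2836.
Single-dose peak C₀ = D/Vd = 1999/125 ≈ 15.992 mcg/mL.
Steady-state trough Cmin,ss = C₀·f/(1−f) ≈ 15.992 × 0.2836/0.7164 ≈ 6.331 mcg/mL.

6.3 mcg/mL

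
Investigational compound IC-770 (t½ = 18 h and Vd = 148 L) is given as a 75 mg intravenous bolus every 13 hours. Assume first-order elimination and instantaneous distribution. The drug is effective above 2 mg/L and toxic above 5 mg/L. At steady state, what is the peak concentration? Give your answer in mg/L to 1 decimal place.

1.3 mg/L

τ/t½ = 13/18 ≈ 0.72222, so fraction remaining f = (1/2)^(13/18) ≈ 0.6062.
At steady state, accumulation factor R = 1/(1 − e^(−kτ)) ≈ 2.5394.
Single-dose peak C₀ = D/Vd = 75/148 ≈ 0.507 mg/L.
Cmax,ss = C₀/(1 − f) ≈ 0.507/0.3938 ≈ 1.287 mg/L.
Peak 1.3 mg/L vs MTC 5 mg/L: below toxic threshold.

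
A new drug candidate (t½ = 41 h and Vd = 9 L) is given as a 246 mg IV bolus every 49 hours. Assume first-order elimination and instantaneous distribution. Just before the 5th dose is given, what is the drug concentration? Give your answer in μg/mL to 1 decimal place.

20.4 μg/mL

f = (1/2)^(τ/t½) = (1/2)^(49/41) ≈ 0.4367.
C₀ = D/Vd = 246/9 ≈ 27.333 μg/mL.
Before the 5th dose, 4 doses have been given. Superposition: Cmin = C₀·(f + f² + … + f^4).
≈ 27.333 × (0.4367 + 0.1907 + 0.0833 + 0.0364) ≈ 27.333 × 0.7471 ≈ 20.420 μg/mL.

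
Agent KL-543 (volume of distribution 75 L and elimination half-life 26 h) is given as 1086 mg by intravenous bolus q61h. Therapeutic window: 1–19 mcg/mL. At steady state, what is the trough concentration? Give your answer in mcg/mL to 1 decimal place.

τ/t½ = 61/26 ≈ 2.3462, so fraction remaining f = (1/2)^(61/26) ≈ 0.1967.
Accumulation ratio R = 1/(1 − f) ≈ 1/0.8033 ≈ 1.2449.
Each bolus raises the concentration by D/Vd = 1086/75 ≈ 14.480 mcg/mL.
Steady-state peak Cmax,ss = C₀·R ≈ 14.480 × 1.2449 ≈ 18.026 mcg/mL.
Steady-state trough Cmin,ss = Cmax,ss·f ≈ 18.026 × 0.1967 ≈ 3.546 mcg/mL.
Trough 3.5 mcg/mL vs MEC 1 mcg/mL: adequate.

3.5 mcg/mL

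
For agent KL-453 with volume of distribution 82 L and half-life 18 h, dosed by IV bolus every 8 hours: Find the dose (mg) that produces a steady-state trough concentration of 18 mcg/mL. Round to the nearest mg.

533 mg

τ/t½ = 8/18 ≈ 0.44444, so f = (1/2)^(8/18) ≈ 0.734867.
Cmin,ss = (D/Vd)·f/(1−f), so D = Cmin,ss·Vd·(1−f)/f.
D = 18 × 82 × (1−f)/f ≈ 18 × 82 × 0.36079 ≈ 532.53 mg.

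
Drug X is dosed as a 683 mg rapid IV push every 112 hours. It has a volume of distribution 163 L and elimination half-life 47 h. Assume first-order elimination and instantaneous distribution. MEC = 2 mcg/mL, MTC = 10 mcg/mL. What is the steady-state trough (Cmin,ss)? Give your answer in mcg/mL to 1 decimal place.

1.0 mcg/mL

k = ln2/t½ = ln2/47 ≈ 0.014748 h⁻¹; fraction remaining f = e^(−kτ) = e^(−0.014748×112) ≈ 0.1917.
Accumulation ratio R = 1/(1 − f) ≈ 1/0.8083 ≈ 1.2372.
Single-dose peak C₀ = D/Vd = 683/163 ≈ 4.190 mcg/mL.
Cmax,ss = C₀/(1 − f) ≈ 4.190/0.8083 ≈ 5.184 mcg/mL.
Steady-state trough Cmin,ss = Cmax,ss·f ≈ 5.184 × 0.1917 ≈ 0.994 mcg/mL.
Trough 1.0 mcg/mL vs MEC 2 mcg/mL: subtherapeutic.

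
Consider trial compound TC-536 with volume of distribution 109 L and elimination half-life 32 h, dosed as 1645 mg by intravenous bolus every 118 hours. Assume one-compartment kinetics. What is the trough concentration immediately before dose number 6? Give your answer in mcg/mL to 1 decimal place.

1.3 mcg/mL

f = (1/2)^(τ/t½) = (1/2)^(118/32) ≈ 0.0776.
C₀ = D/Vd = 1645/109 ≈ 15.092 mcg/mL.
Before the 6th dose, 5 doses have been given. Superposition: Cmin = C₀·(f + f² + … + f^5).
≈ 15.092 × (0.0776 + 0.0060 + 0.0005 + 0.0000 + 0.0000) ≈ 15.092 × 0.0841 ≈ 1.269 mcg/mL.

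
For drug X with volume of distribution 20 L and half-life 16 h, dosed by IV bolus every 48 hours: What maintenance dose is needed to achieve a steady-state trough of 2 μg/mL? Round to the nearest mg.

280 mg

τ/t½ = 48/16 ≈ 3, so f = (1/2)^(48/16) ≈ 0.125000.
Cmin,ss = (D/Vd)·f/(1−f), so D = Cmin,ss·Vd·(1−f)/f.
D = 2 × 20 × (1−f)/f ≈ 2 × 20 × 7.00000 ≈ 280.00 mg.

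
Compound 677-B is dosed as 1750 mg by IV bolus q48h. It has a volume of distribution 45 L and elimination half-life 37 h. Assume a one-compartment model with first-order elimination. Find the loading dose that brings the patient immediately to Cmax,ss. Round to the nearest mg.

2951 mg

f = (1/2)^(48/37) ≈ 0.406888; accumulation ratio R = 1/(1−f) ≈ 1.68602.
Loading dose to hit Cmax,ss on first dose: D_load = D_maint·R ≈ 1750 × 1.68602 ≈ 2950.54 mg.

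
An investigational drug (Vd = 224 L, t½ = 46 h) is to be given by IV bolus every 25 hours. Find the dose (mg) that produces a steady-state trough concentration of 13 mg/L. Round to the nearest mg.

τ/t½ = 25/46 ≈ 0.54348, so f = (1/2)^(25/46) ≈ 0.686115.
Cmin,ss = (D/Vd)·f/(1−f), so D = Cmin,ss·Vd·(1−f)/f.
D = 13 × 224 × (1−f)/f ≈ 13 × 224 × 0.45748 ≈ 1332.18 mg.

1332 mg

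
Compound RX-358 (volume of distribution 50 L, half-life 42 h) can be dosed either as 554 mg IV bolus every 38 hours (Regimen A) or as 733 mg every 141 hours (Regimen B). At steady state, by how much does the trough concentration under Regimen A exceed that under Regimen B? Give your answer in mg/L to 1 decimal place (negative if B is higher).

Regimen A: f = (1/2)^(38/42) ≈ 0.5341; Cmin,ss = (554/50)·f/(1−f) ≈ 12.702 mg/L.
Regimen B: f = (1/2)^(141/42) ≈ 0.0976; Cmin,ss = (733/50)·f/(1−f) ≈ 1.586 mg/L.
Difference ≈ 12.702 − 1.586 ≈ 11.116 mg/L.

11.1 mg/L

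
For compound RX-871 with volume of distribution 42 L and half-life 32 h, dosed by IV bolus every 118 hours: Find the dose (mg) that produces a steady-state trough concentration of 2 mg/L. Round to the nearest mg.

998 mg

τ/t½ = 118/32 ≈ 3.6875, so f = (1/2)^(118/32) ≈ 0.077616.
Cmin,ss = (D/Vd)·f/(1−f), so D = Cmin,ss·Vd·(1−f)/f.
D = 2 × 42 × (1−f)/f ≈ 2 × 42 × 11.88394 ≈ 998.25 mg.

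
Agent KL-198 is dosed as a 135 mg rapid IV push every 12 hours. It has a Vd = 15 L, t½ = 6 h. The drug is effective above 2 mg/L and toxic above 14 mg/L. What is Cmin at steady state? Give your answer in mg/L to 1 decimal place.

τ = 12 h = 2 half-lives, so f = (1/2)^2 = 0.25.
Accumulation ratio R = 1/(1 − f) = 1/0.75 = 4/3.
Single-dose peak C₀ = D/Vd = 135/15 = 9 mg/L.
Steady-state peak Cmax,ss = C₀·R = 9 × 4/3 ≈ 12.000 mg/L.
Steady-state trough Cmin,ss = Cmax,ss·f ≈ 12.000 × 0.25 ≈ 3.000 mg/L.
Trough 3.0 mg/L vs MEC 2 mg/L: adequate.

3.0 mg/L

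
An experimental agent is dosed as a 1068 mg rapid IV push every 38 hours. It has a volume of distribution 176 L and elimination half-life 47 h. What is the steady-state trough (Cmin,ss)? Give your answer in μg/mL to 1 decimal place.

k = ln2/t½ = ln2/47 ≈ 0.014748 h⁻¹; fraction remaining f = e^(−kτ) = e^(−0.014748×38) ≈ 0.5710.
Single-dose peak C₀ = D/Vd = 1068/176 ≈ 6.068 μg/mL.
Steady-state trough Cmin,ss = C₀·f/(1−f) ≈ 6.068 × 0.5710/0.4290 ≈ 8.077 μg/mL.

8.1 μg/mL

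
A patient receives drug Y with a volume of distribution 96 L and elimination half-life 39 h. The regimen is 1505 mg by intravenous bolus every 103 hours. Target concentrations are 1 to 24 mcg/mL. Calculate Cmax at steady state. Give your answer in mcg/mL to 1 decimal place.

Over one 103-h interval, 103/39 ≈ 2.641 half-lives elapse, leaving f ≈ 0.1603 of each dose.
Accumulation ratio R = 1/(1 − f) ≈ 1/0.8397 ≈ 1.1909.
Each bolus raises the concentration by D/Vd = 1505/96 ≈ 15.677 mcg/mL.
Steady-state peak Cmax,ss = C₀·R ≈ 15.677 × 1.1909 ≈ 18.670 mcg/mL.
Peak 18.7 mcg/mL vs MTC 24 mcg/mL: below toxic threshold.

18.7 mcg/mL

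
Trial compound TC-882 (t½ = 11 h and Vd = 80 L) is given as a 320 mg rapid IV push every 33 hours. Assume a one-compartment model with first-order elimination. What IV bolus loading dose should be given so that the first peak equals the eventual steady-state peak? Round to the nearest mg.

f = (1/2)^(33/11) ≈ 0.125000; accumulation ratio R = 1/(1−f) ≈ 1.14286.
Loading dose to hit Cmax,ss on first dose: D_load = D_maint·R ≈ 320 × 1.14286 ≈ 365.72 mg.

366 mg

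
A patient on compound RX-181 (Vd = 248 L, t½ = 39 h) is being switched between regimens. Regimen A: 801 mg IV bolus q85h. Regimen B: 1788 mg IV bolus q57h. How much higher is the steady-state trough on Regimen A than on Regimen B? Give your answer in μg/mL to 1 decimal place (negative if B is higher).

-3.2 μg/mL

Regimen A: f = (1/2)^(85/39) ≈ 0.2208; Cmin,ss = (801/248)·f/(1−f) ≈ 0.915 μg/mL.
Regimen B: f = (1/2)^(57/39) ≈ 0.3631; Cmin,ss = (1788/248)·f/(1−f) ≈ 4.110 μg/mL.
Difference ≈ 0.915 − 4.110 ≈ -3.195 μg/mL.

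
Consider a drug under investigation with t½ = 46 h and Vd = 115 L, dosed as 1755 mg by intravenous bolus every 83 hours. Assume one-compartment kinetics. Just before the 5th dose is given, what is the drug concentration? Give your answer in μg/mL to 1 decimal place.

6.1 μg/mL

f = (1/2)^(τ/t½) = (1/2)^(83/46) ≈ 0.2863.
C₀ = D/Vd = 1755/115 ≈ 15.261 μg/mL.
Before the 5th dose, 4 doses have been given. Superposition: Cmin = C₀·(f + f² + … + f^4).
≈ 15.261 × (0.2863 + 0.0820 + 0.0235 + 0.0067) ≈ 15.261 × 0.3985 ≈ 6.082 μg/mL.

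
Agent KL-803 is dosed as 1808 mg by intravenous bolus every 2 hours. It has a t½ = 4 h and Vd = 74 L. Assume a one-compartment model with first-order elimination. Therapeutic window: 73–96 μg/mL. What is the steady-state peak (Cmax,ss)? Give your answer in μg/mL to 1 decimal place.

τ/t½ = 2/4 ≈ 0.5, so fraction remaining f = (1/2)^(2/4) ≈ 0.7071.
At steady state, accumulation factor R = 1/(1 − e^(−kτ)) ≈ 3.4141.
Each bolus raises the concentration by D/Vd = 1808/74 ≈ 24.432 μg/mL.
Steady-state peak Cmax,ss = C₀·R ≈ 24.432 × 3.4141 ≈ 83.413 μg/mL.
Peak 83.4 μg/mL vs MTC 96 μg/mL: below toxic threshold.

83.4 μg/mL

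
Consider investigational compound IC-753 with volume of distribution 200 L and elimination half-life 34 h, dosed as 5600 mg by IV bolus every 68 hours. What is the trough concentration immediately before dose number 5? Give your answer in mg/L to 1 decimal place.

9.3 mg/L

f = (1/2)^(τ/t½) = (1/2)^(68/34) ≈ 0.2500.
C₀ = D/Vd = 5600/200 ≈ 28.000 mg/L.
Before the 5th dose, 4 doses have been given. Superposition: Cmin = C₀·(f + f² + … + f^4).
≈ 28.000 × (0.2500 + 0.0625 + 0.0156 + 0.0039) ≈ 28.000 × 0.3320 ≈ 9.296 mg/L.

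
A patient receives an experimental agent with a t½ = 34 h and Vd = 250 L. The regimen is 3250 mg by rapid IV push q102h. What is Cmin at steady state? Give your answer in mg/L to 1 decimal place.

1.9 mg/L

τ = 102 h = 3 half-lives, so f = (1/2)^3 = 0.125.
At steady state, R = 1/(1 − 0.125) = 8/7.
Single-dose peak C₀ = D/Vd = 3250/250 = 13 mg/L.
Steady-state peak Cmax,ss = C₀·R = 13 × 8/7 ≈ 14.857 mg/L.
Steady-state trough Cmin,ss = Cmax,ss·f ≈ 14.857 × 0.125 ≈ 1.857 mg/L.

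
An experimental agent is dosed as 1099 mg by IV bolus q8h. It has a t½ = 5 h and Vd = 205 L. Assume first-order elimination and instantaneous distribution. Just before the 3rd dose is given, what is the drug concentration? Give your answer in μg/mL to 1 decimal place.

2.4 μg/mL

f = (1/2)^(τ/t½) = (1/2)^(8/5) ≈ 0.3299.
C₀ = D/Vd = 1099/205 ≈ 5.361 μg/mL.
Before the 3rd dose, 2 doses have been given. Superposition: Cmin = C₀·(f + f²).
≈ 5.361 × (0.3299 + 0.1088) ≈ 5.361 × 0.4387 ≈ 2.352 μg/mL.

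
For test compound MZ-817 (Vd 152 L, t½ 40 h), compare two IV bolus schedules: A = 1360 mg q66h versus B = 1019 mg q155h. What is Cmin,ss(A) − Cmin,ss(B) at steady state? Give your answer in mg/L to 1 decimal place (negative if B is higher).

3.7 mg/L

Regimen A: f = (1/2)^(66/40) ≈ 0.3186; Cmin,ss = (1360/152)·f/(1−f) ≈ 4.183 mg/L.
Regimen B: f = (1/2)^(155/40) ≈ 0.0682; Cmin,ss = (1019/152)·f/(1−f) ≈ 0.491 mg/L.
Difference ≈ 4.183 − 0.491 ≈ 3.692 mg/L.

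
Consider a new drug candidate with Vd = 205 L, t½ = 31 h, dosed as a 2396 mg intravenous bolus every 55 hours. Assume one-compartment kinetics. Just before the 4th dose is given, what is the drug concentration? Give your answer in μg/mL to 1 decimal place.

f = (1/2)^(τ/t½) = (1/2)^(55/31) ≈ 0.2924.
C₀ = D/Vd = 2396/205 ≈ 11.688 μg/mL.
Before the 4th dose, 3 doses have been given. Superposition: Cmin = C₀·(f + f² + … + f^3).
≈ 11.688 × (0.2924 + 0.0855 + 0.0250) ≈ 11.688 × 0.4029 ≈ 4.709 μg/mL.

4.7 μg/mL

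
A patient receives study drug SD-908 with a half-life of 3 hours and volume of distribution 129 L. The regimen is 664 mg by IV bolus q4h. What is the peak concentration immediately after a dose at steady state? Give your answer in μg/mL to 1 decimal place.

k = ln2/t½ = ln2/3 ≈ 0.231049 h⁻¹; fraction remaining f = e^(−kτ) = e^(−0.231049×4) ≈ 0.3969.
Accumulation ratio R = 1/(1 − f) ≈ 1/0.6031 ≈ 1.6581.
Single-dose peak C₀ = D/Vd = 664/129 ≈ 5.147 μg/mL.
Cmax,ss = C₀/(1 − f) ≈ 5.147/0.6031 ≈ 8.534 μg/mL.

8.5 μg/mL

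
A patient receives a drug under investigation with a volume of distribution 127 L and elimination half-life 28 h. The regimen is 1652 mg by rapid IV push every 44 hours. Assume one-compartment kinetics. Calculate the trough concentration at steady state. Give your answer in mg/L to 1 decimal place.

6.6 mg/L

τ/t½ = 44/28 ≈ 1.5714, so fraction remaining f = (1/2)^(44/28) ≈ 0.3365.
Single-dose peak C₀ = D/Vd = 1652/127 ≈ 13.008 mg/L.
Steady-state trough Cmin,ss = C₀·f/(1−f) ≈ 13.008 × 0.3365/0.6635 ≈ 6.597 mg/L.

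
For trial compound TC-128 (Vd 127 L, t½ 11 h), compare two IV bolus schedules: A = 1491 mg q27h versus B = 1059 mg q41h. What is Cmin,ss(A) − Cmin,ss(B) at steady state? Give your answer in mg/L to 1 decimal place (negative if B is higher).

1.9 mg/L

Regimen A: f = (1/2)^(27/11) ≈ 0.1824; Cmin,ss = (1491/127)·f/(1−f) ≈ 2.619 mg/L.
Regimen B: f = (1/2)^(41/11) ≈ 0.0755; Cmin,ss = (1059/127)·f/(1−f) ≈ 0.681 mg/L.
Difference ≈ 2.619 − 0.681 ≈ 1.938 mg/L.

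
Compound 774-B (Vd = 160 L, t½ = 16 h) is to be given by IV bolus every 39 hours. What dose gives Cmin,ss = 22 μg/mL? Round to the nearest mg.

15548 mg

τ/t½ = 39/16 ≈ 2.4375, so f = (1/2)^(39/16) ≈ 0.184603.
Cmin,ss = (D/Vd)·f/(1−f), so D = Cmin,ss·Vd·(1−f)/f.
D = 22 × 160 × (1−f)/f ≈ 22 × 160 × 4.41703 ≈ 15547.95 mg.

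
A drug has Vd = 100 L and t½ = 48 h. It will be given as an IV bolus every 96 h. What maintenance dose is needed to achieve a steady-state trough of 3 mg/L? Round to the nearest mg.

900 mg

τ/t½ = 96/48 ≈ 2, so f = (1/2)^(96/48) ≈ 0.250000.
Cmin,ss = (D/Vd)·f/(1−f), so D = Cmin,ss·Vd·(1−f)/f.
D = 3 × 100 × (1−f)/f ≈ 3 × 100 × 3.00000 ≈ 900.00 mg.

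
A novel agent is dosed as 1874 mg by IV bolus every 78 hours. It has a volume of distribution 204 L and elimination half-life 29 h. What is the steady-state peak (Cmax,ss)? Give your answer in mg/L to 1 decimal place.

τ/t½ = 78/29 ≈ 2.6897, so fraction remaining f = (1/2)^(78/29) ≈ 0.1550.
Accumulation ratio R = 1/(1 − f) ≈ 1/0.8450 ≈ 1.1834.
Single-dose peak C₀ = D/Vd = 1874/204 ≈ 9.186 mg/L.
Steady-state peak Cmax,ss = C₀·R ≈ 9.186 × 1.1834 ≈ 10.871 mg/L.

10.9 mg/L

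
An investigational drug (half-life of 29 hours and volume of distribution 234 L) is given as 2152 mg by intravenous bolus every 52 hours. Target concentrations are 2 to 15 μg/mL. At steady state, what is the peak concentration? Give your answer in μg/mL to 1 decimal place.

12.9 μg/mL

Over one 52-h interval, 52/29 ≈ 1.7931 half-lives elapse, leaving f ≈ 0.2886 of each dose.
At steady state, accumulation factor R = 1/(1 − e^(−kτ)) ≈ 1.4057.
Each bolus raises the concentration by D/Vd = 2152/234 ≈ 9.197 μg/mL.
Steady-state peak Cmax,ss = C₀·R ≈ 9.197 × 1.4057 ≈ 12.928 μg/mL.
Peak 12.9 μg/mL vs MTC 15 μg/mL: below toxic threshold.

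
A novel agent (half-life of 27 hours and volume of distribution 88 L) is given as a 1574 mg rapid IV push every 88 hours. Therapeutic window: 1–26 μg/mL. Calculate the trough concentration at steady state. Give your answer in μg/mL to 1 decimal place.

τ/t½ = 88/27 ≈ 3.2593, so fraction remaining f = (1/2)^(88/27) ≈ 0.1044.
At steady state, accumulation factor R = 1/(1 − e^(−kτ)) ≈ 1.1166.
Each bolus raises the concentration by D/Vd = 1574/88 ≈ 17.886 μg/mL.
Steady-state peak Cmax,ss = C₀·R ≈ 17.886 × 1.1166 ≈ 19.972 μg/mL.
One interval later, Cmin,ss = Cmax,ss·e^(−kτ) ≈ 19.972 × 0.1044 ≈ 2.085 μg/mL.
Trough 2.1 μg/mL vs MEC 1 μg/mL: adequate.

2.1 μg/mL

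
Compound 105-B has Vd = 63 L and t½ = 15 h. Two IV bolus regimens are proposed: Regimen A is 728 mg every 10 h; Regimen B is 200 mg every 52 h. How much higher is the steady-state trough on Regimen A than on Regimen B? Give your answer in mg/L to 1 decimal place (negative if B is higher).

19.4 mg/L

Regimen A: f = (1/2)^(10/15) ≈ 0.6300; Cmin,ss = (728/63)·f/(1−f) ≈ 19.676 mg/L.
Regimen B: f = (1/2)^(52/15) ≈ 0.0905; Cmin,ss = (200/63)·f/(1−f) ≈ 0.316 mg/L.
Difference ≈ 19.676 − 0.316 ≈ 19.360 mg/L.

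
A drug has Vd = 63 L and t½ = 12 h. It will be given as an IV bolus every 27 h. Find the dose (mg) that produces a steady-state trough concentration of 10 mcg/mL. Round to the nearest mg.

τ/t½ = 27/12 ≈ 2.25, so f = (1/2)^(27/12) ≈ 0.210224.
Cmin,ss = (D/Vd)·f/(1−f), so D = Cmin,ss·Vd·(1−f)/f.
D = 10 × 63 × (1−f)/f ≈ 10 × 63 × 3.75683 ≈ 2366.80 mg.

2367 mg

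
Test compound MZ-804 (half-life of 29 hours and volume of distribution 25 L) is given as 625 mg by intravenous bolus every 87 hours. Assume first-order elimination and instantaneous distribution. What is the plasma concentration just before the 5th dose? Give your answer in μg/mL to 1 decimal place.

f = (1/2)^(τ/t½) = (1/2)^(87/29) ≈ 0.1250.
C₀ = D/Vd = 625/25 ≈ 25.000 μg/mL.
Before the 5th dose, 4 doses have been given. Superposition: Cmin = C₀·(f + f² + … + f^4).
≈ 25.000 × (0.1250 + 0.0156 + 0.0020 + 0.0002) ≈ 25.000 × 0.1428 ≈ 3.570 μg/mL.

3.6 μg/mL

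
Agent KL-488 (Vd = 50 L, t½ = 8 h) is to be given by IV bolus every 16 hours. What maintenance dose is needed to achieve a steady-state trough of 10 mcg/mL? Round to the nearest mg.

τ/t½ = 16/8 ≈ 2, so f = (1/2)^(16/8) ≈ 0.250000.
Cmin,ss = (D/Vd)·f/(1−f), so D = Cmin,ss·Vd·(1−f)/f.
D = 10 × 50 × (1−f)/f ≈ 10 × 50 × 3.00000 ≈ 1500.00 mg.

1500 mg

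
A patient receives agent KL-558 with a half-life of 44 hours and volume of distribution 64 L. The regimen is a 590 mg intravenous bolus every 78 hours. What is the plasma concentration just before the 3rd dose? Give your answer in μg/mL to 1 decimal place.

3.5 μg/mL

f = (1/2)^(τ/t½) = (1/2)^(78/44) ≈ 0.2927.
C₀ = D/Vd = 590/64 ≈ 9.219 μg/mL.
Before the 3rd dose, 2 doses have been given. Superposition: Cmin = C₀·(f + f²).
≈ 9.219 × (0.2927 + 0.0857) ≈ 9.219 × 0.3784 ≈ 3.488 μg/mL.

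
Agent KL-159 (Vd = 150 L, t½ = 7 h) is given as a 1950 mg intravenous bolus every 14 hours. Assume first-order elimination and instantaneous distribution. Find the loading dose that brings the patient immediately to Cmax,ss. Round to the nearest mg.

2600 mg

f = (1/2)^(14/7) ≈ 0.250000; accumulation ratio R = 1/(1−f) ≈ 1.33333.
Loading dose to hit Cmax,ss on first dose: D_load = D_maint·R ≈ 1950 × 1.33333 ≈ 2599.99 mg.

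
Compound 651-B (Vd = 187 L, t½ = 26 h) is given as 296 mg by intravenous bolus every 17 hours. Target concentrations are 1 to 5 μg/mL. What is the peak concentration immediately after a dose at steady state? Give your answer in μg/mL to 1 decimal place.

4.3 μg/mL

τ/t½ = 17/26 ≈ 0.65385, so fraction remaining f = (1/2)^(17/26) ≈ 0.6356.
At steady state, accumulation factor R = 1/(1 − e^(−kτ)) ≈ 2.7442.
Each bolus raises the concentration by D/Vd = 296/187 ≈ 1.583 μg/mL.
Cmax,ss = C₀/(1 − f) ≈ 1.583/0.3644 ≈ 4.344 μg/mL.
Peak 4.3 μg/mL vs MTC 5 μg/mL: below toxic threshold.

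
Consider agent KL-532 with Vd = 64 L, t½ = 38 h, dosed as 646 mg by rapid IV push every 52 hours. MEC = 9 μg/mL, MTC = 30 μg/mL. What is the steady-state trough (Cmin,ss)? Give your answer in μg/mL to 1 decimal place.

6.4 μg/mL

τ/t½ = 52/38 ≈ 1.3684, so fraction remaining f = (1/2)^(52/38) ≈ 0.3873.
At steady state, accumulation factor R = 1/(1 − e^(−kτ)) ≈ 1.6321.
Single-dose peak C₀ = D/Vd = 646/64 ≈ 10.094 μg/mL.
Steady-state peak Cmax,ss = C₀·R ≈ 10.094 × 1.6321 ≈ 16.474 μg/mL.
One interval later, Cmin,ss = Cmax,ss·e^(−kτ) ≈ 16.474 × 0.3873 ≈ 6.380 μg/mL.
Trough 6.4 μg/mL vs MEC 9 μg/mL: subtherapeutic.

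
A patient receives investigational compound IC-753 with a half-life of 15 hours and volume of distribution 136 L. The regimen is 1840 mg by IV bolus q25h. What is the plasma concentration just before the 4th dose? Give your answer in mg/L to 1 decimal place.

6.0 mg/L

f = (1/2)^(τ/t½) = (1/2)^(25/15) ≈ 0.3150.
C₀ = D/Vd = 1840/136 ≈ 13.529 mg/L.
Before the 4th dose, 3 doses have been given. Superposition: Cmin = C₀·(f + f² + … + f^3).
≈ 13.529 × (0.3150 + 0.0992 + 0.0313) ≈ 13.529 × 0.4455 ≈ 6.027 mg/L.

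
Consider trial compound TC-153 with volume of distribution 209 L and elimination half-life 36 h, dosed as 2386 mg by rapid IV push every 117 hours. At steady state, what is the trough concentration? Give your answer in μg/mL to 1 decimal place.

1.3 μg/mL

τ/t½ = 117/36 ≈ 3.25, so fraction remaining f = (1/2)^(117/36) ≈ 0.1051.
At steady state, accumulation factor R = 1/(1 − e^(−kτ)) ≈ 1.1174.
Single-dose peak C₀ = D/Vd = 2386/209 ≈ 11.416 μg/mL.
Cmax,ss = C₀/(1 − f) ≈ 11.416/0.8949 ≈ 12.757 μg/mL.
One interval later, Cmin,ss = Cmax,ss·e^(−kτ) ≈ 12.757 × 0.1051 ≈ 1.341 μg/mL.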